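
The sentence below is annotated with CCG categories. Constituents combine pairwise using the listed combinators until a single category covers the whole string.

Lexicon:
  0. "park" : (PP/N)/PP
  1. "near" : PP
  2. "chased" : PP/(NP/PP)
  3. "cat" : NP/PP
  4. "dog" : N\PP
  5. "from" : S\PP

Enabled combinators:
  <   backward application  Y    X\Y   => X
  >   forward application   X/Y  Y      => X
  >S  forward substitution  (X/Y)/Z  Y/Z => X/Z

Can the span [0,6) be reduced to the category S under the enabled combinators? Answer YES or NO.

YES

[0,6] S   <
  [0,5] PP   >
    [0,2] PP/N   >
      [0,1] "park" : (PP/N)/PP
      [1,2] "near" : PP
    [2,5] N   <
      [2,4] PP   >
        [2,3] "chased" : PP/(NP/PP)
        [3,4] "cat" : NP/PP
      [4,5] "dog" : N\PP
  [5,6] "from" : S\PP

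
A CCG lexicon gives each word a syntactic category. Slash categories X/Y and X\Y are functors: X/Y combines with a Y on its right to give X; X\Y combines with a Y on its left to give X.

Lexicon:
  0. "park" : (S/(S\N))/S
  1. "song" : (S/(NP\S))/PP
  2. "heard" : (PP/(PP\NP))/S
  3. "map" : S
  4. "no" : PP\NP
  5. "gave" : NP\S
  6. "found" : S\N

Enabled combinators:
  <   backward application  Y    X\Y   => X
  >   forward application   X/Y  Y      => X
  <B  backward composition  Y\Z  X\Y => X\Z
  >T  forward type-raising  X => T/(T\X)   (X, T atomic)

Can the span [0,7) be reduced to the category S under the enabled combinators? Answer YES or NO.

YES

[0,7] S   >
  [0,6] S/(S\N)   >
    [0,1] "park" : (S/(S\N))/S
    [1,6] S   >
      [1,5] S/(NP\S)   >
        [1,2] "song" : (S/(NP\S))/PP
        [2,5] PP   >
          [2,4] PP/(PP\NP)   >
            [2,3] "heard" : (PP/(PP\NP))/S
            [3,4] "map" : S
          [4,5] "no" : PP\NP
      [5,6] "gave" : NP\S
  [6,7] "found" : S\N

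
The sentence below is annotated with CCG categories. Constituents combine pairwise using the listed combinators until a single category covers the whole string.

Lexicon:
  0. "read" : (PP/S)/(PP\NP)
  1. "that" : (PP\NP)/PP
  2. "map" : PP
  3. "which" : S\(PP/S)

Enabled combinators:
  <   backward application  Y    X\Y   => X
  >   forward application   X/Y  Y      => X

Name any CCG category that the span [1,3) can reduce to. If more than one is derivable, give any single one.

[0,4] S   <
  [0,3] PP/S   >
    [0,1] "read" : (PP/S)/(PP\NP)
    [1,3] PP\NP   >
      [1,2] "that" : (PP\NP)/PP
      [2,3] "map" : PP
  [3,4] "which" : S\(PP/S)

PP\NP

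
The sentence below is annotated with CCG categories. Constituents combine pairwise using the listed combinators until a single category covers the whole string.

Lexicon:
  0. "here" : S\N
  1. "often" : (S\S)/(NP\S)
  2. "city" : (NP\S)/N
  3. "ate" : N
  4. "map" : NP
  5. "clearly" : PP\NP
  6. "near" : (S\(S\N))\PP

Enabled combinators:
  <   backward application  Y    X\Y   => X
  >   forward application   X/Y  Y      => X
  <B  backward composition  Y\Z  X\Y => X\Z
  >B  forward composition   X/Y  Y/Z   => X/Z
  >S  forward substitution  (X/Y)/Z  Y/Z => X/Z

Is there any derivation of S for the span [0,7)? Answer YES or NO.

[0,7] S   <
  [0,4] S\N   <B
    [0,1] "here" : S\N
    [1,4] S\S   >
      [1,2] "often" : (S\S)/(NP\S)
      [2,4] NP\S   >
        [2,3] "city" : (NP\S)/N
        [3,4] "ate" : N
  [4,7] S\(S\N)   <
    [4,6] PP   <
      [4,5] "map" : NP
      [5,6] "clearly" : PP\NP
    [6,7] "near" : (S\(S\N))\PP

YES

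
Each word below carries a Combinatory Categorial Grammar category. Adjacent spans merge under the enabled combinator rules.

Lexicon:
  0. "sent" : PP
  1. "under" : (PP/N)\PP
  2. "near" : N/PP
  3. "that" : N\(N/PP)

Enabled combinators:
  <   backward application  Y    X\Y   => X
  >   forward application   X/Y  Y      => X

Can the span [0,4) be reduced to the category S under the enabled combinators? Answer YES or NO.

NO

PP (PP/N)\PP N/PP N\(N/PP)
CKY chart[0,4] = {PP}; S ∉ chart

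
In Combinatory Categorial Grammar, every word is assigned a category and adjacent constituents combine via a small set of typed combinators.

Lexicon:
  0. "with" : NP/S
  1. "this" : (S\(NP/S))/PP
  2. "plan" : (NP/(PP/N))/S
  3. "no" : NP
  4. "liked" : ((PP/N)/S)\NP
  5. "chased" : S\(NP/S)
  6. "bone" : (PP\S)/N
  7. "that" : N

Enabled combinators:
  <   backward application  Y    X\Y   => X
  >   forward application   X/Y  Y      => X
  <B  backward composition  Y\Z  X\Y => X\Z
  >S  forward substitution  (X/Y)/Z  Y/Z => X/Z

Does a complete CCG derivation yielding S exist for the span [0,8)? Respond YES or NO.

[0,8] S   <
  [0,1] "with" : NP/S
  [1,8] S\(NP/S)   >
    [1,2] "this" : (S\(NP/S))/PP
    [2,8] PP   <
      [2,6] S   <
        [2,5] NP/S   >S
          [2,3] "plan" : (NP/(PP/N))/S
          [3,5] (PP/N)/S   <
            [3,4] "no" : NP
            [4,5] "liked" : ((PP/N)/S)\NP
        [5,6] "chased" : S\(NP/S)
      [6,8] PP\S   >
        [6,7] "bone" : (PP\S)/N
        [7,8] "that" : N

YES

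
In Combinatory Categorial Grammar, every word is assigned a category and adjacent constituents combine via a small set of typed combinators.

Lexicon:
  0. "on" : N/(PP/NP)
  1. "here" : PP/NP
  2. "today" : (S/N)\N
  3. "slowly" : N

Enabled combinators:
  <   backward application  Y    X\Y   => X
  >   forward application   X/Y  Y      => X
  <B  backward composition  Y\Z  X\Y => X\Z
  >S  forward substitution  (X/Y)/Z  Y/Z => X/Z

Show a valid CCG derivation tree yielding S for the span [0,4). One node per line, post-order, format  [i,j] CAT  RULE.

[0,1] N/(PP/NP)  lex  "on"
[1,2] PP/NP  lex  "here"
[0,2] N  >  k=1
[2,3] (S/N)\N  lex  "today"
[0,3] S/N  <  k=2
[3,4] N  lex  "slowly"
[0,4] S  >  k=3

[0,4] S   >
  [0,3] S/N   <
    [0,2] N   >
      [0,1] "on" : N/(PP/NP)
      [1,2] "here" : PP/NP
    [2,3] "today" : (S/N)\N
  [3,4] "slowly" : N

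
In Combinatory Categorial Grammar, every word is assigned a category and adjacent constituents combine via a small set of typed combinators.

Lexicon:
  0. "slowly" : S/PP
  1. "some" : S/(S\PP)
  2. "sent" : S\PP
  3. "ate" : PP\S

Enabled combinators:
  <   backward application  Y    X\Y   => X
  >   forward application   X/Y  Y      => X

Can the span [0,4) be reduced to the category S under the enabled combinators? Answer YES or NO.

YES

[0,4] S   >
  [0,1] "slowly" : S/PP
  [1,4] PP   <
    [1,3] S   >
      [1,2] "some" : S/(S\PP)
      [2,3] "sent" : S\PP
    [3,4] "ate" : PP\S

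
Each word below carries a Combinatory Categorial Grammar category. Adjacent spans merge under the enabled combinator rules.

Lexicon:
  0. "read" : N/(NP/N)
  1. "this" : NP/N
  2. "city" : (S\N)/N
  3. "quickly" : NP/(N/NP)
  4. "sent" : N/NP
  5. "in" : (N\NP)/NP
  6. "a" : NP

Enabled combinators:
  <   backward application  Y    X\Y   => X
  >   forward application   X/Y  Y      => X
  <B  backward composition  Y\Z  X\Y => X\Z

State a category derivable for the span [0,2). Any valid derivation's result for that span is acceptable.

[0,7] S   <
  [0,2] N   >
    [0,1] "read" : N/(NP/N)
    [1,2] "this" : NP/N
  [2,7] S\N   >
    [2,3] "city" : (S\N)/N
    [3,7] N   <
      [3,5] NP   >
        [3,4] "quickly" : NP/(N/NP)
        [4,5] "sent" : N/NP
      [5,7] N\NP   >
        [5,6] "in" : (N\NP)/NP
        [6,7] "a" : NP

N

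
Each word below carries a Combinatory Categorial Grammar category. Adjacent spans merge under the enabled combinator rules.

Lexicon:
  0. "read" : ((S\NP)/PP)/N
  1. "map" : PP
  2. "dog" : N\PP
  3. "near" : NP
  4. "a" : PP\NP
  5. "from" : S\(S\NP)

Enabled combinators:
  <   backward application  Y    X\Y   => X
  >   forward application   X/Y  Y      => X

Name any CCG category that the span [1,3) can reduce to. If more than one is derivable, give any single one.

N

[0,6] S   <
  [0,5] S\NP   >
    [0,3] (S\NP)/PP   >
      [0,1] "read" : ((S\NP)/PP)/N
      [1,3] N   <
        [1,2] "map" : PP
        [2,3] "dog" : N\PP
    [3,5] PP   <
      [3,4] "near" : NP
      [4,5] "a" : PP\NP
  [5,6] "from" : S\(S\NP)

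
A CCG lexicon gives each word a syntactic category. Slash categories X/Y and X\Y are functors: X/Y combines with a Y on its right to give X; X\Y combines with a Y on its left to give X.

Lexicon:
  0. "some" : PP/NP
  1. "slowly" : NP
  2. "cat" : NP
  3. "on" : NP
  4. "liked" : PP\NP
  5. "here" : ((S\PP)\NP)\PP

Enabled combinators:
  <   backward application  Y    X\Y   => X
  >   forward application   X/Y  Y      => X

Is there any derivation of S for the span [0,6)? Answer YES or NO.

[0,6] S   <
  [0,2] PP   >
    [0,1] "some" : PP/NP
    [1,2] "slowly" : NP
  [2,6] S\PP   <
    [2,3] "cat" : NP
    [3,6] (S\PP)\NP   <
      [3,5] PP   <
        [3,4] "on" : NP
        [4,5] "liked" : PP\NP
      [5,6] "here" : ((S\PP)\NP)\PP

YES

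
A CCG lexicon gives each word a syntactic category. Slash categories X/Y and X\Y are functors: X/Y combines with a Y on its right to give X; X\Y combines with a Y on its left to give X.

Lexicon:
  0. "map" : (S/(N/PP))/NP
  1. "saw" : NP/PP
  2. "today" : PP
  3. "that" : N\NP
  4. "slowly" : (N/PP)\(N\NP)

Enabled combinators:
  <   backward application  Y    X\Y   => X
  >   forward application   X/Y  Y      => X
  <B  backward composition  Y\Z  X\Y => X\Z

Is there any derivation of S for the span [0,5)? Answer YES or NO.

[0,5] S   >
  [0,3] S/(N/PP)   >
    [0,1] "map" : (S/(N/PP))/NP
    [1,3] NP   >
      [1,2] "saw" : NP/PP
      [2,3] "today" : PP
  [3,5] N/PP   <
    [3,4] "that" : N\NP
    [4,5] "slowly" : (N/PP)\(N\NP)

YES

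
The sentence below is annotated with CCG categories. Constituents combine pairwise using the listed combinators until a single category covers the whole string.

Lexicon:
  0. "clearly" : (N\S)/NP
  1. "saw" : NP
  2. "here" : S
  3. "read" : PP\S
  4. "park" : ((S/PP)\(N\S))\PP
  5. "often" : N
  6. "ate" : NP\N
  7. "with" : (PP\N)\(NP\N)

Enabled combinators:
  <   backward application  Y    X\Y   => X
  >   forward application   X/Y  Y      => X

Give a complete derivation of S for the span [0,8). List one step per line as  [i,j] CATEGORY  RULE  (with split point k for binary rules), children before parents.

[0,8] S   >
  [0,5] S/PP   <
    [0,2] N\S   >
      [0,1] "clearly" : (N\S)/NP
      [1,2] "saw" : NP
    [2,5] (S/PP)\(N\S)   <
      [2,4] PP   <
        [2,3] "here" : S
        [3,4] "read" : PP\S
      [4,5] "park" : ((S/PP)\(N\S))\PP
  [5,8] PP   <
    [5,6] "often" : N
    [6,8] PP\N   <
      [6,7] "ate" : NP\N
      [7,8] "with" : (PP\N)\(NP\N)

[0,1] (N\S)/NP  lex  "clearly"
[1,2] NP  lex  "saw"
[0,2] N\S  >  k=1
[2,3] S  lex  "here"
[3,4] PP\S  lex  "read"
[2,4] PP  <  k=3
[4,5] ((S/PP)\(N\S))\PP  lex  "park"
[2,5] (S/PP)\(N\S)  <  k=4
[0,5] S/PP  <  k=2
[5,6] N  lex  "often"
[6,7] NP\N  lex  "ate"
[7,8] (PP\N)\(NP\N)  lex  "with"
[6,8] PP\N  <  k=7
[5,8] PP  <  k=6
[0,8] S  >  k=5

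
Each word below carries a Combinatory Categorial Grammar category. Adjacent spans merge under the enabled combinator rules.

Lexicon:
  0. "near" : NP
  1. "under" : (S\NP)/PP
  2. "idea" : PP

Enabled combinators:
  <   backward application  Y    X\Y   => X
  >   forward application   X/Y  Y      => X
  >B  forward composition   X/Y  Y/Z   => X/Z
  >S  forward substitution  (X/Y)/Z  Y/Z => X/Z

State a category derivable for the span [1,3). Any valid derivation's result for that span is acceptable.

[0,3] S   <
  [0,1] "near" : NP
  [1,3] S\NP   >
    [1,2] "under" : (S\NP)/PP
    [2,3] "idea" : PP

S\NP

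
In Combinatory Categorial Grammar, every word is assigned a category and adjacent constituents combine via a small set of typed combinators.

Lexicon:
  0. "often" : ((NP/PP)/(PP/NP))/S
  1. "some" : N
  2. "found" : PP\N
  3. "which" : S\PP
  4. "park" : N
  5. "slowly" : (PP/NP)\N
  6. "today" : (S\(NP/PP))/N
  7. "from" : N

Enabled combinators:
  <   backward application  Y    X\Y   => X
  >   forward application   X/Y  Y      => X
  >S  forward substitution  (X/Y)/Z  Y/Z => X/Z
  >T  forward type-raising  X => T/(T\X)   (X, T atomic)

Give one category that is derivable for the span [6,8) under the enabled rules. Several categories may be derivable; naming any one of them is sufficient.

[0,8] S   <
  [0,6] NP/PP   >
    [0,4] (NP/PP)/(PP/NP)   >
      [0,1] "often" : ((NP/PP)/(PP/NP))/S
      [1,4] S   <
        [1,3] PP   <
          [1,2] "some" : N
          [2,3] "found" : PP\N
        [3,4] "which" : S\PP
    [4,6] PP/NP   <
      [4,5] "park" : N
      [5,6] "slowly" : (PP/NP)\N
  [6,8] S\(NP/PP)   >
    [6,7] "today" : (S\(NP/PP))/N
    [7,8] "from" : N

S\(NP/PP)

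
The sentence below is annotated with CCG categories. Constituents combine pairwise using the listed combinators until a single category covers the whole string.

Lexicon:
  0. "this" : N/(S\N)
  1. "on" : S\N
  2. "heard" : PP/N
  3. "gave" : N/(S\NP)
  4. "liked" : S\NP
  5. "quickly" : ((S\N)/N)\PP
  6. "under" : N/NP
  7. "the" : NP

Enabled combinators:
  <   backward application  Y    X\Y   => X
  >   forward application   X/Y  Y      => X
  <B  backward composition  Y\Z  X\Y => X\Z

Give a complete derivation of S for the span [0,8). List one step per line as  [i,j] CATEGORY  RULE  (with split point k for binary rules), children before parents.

[0,1] N/(S\N)  lex  "this"
[1,2] S\N  lex  "on"
[0,2] N  >  k=1
[2,3] PP/N  lex  "heard"
[3,4] N/(S\NP)  lex  "gave"
[4,5] S\NP  lex  "liked"
[3,5] N  >  k=4
[2,5] PP  >  k=3
[5,6] ((S\N)/N)\PP  lex  "quickly"
[2,6] (S\N)/N  <  k=5
[6,7] N/NP  lex  "under"
[7,8] NP  lex  "the"
[6,8] N  >  k=7
[2,8] S\N  >  k=6
[0,8] S  <  k=2

[0,8] S   <
  [0,2] N   >
    [0,1] "this" : N/(S\N)
    [1,2] "on" : S\N
  [2,8] S\N   >
    [2,6] (S\N)/N   <
      [2,5] PP   >
        [2,3] "heard" : PP/N
        [3,5] N   >
          [3,4] "gave" : N/(S\NP)
          [4,5] "liked" : S\NP
      [5,6] "quickly" : ((S\N)/N)\PP
    [6,8] N   >
      [6,7] "under" : N/NP
      [7,8] "the" : NP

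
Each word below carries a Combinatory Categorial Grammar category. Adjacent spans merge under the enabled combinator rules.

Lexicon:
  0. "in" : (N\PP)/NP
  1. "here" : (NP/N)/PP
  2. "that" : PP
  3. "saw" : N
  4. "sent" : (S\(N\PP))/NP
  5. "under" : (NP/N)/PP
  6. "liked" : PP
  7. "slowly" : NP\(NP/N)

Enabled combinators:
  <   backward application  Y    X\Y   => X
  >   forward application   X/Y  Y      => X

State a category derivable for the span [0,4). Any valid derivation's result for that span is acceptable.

[0,8] S   <
  [0,4] N\PP   >
    [0,1] "in" : (N\PP)/NP
    [1,4] NP   >
      [1,3] NP/N   >
        [1,2] "here" : (NP/N)/PP
        [2,3] "that" : PP
      [3,4] "saw" : N
  [4,8] S\(N\PP)   >
    [4,5] "sent" : (S\(N\PP))/NP
    [5,8] NP   <
      [5,7] NP/N   >
        [5,6] "under" : (NP/N)/PP
        [6,7] "liked" : PP
      [7,8] "slowly" : NP\(NP/N)

N\PP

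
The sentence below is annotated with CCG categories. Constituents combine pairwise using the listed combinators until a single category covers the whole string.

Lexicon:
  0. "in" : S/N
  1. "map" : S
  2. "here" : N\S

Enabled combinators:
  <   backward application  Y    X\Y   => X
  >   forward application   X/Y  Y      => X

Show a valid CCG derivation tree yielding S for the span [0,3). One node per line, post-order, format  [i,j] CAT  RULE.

[0,3] S   >
  [0,1] "in" : S/N
  [1,3] N   <
    [1,2] "map" : S
    [2,3] "here" : N\S

[0,1] S/N  lex  "in"
[1,2] S  lex  "map"
[2,3] N\S  lex  "here"
[1,3] N  <  k=2
[0,3] S  >  k=1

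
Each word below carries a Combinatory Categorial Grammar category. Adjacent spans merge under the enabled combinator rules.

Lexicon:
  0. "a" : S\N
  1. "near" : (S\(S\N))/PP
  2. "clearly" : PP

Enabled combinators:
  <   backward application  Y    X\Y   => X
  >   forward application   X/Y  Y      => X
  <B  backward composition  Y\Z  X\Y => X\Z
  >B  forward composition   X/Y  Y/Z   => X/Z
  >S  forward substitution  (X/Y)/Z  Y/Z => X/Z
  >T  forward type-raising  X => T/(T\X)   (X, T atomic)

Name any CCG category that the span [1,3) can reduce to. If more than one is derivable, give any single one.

[0,3] S   <
  [0,1] "a" : S\N
  [1,3] S\(S\N)   >
    [1,2] "near" : (S\(S\N))/PP
    [2,3] "clearly" : PP

S\(S\N)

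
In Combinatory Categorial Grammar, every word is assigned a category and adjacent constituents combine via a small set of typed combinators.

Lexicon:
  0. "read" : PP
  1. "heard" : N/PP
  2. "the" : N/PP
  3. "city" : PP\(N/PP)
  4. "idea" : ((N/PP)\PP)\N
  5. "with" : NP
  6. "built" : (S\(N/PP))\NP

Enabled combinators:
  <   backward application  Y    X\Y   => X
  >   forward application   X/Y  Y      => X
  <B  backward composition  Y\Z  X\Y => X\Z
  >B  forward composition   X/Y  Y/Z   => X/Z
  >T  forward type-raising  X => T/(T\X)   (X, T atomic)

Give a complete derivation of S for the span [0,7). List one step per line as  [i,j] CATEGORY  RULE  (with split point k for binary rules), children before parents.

[0,1] PP  lex  "read"
[1,2] N/PP  lex  "heard"
[2,3] N/PP  lex  "the"
[3,4] PP\(N/PP)  lex  "city"
[2,4] PP  <  k=3
[1,4] N  >  k=2
[4,5] ((N/PP)\PP)\N  lex  "idea"
[1,5] (N/PP)\PP  <  k=4
[0,5] N/PP  <  k=1
[5,6] NP  lex  "with"
[6,7] (S\(N/PP))\NP  lex  "built"
[5,7] S\(N/PP)  <  k=6
[0,7] S  <  k=5

[0,7] S   <
  [0,5] N/PP   <
    [0,1] "read" : PP
    [1,5] (N/PP)\PP   <
      [1,4] N   >
        [1,2] "heard" : N/PP
        [2,4] PP   <
          [2,3] "the" : N/PP
          [3,4] "city" : PP\(N/PP)
      [4,5] "idea" : ((N/PP)\PP)\N
  [5,7] S\(N/PP)   <
    [5,6] "with" : NP
    [6,7] "built" : (S\(N/PP))\NP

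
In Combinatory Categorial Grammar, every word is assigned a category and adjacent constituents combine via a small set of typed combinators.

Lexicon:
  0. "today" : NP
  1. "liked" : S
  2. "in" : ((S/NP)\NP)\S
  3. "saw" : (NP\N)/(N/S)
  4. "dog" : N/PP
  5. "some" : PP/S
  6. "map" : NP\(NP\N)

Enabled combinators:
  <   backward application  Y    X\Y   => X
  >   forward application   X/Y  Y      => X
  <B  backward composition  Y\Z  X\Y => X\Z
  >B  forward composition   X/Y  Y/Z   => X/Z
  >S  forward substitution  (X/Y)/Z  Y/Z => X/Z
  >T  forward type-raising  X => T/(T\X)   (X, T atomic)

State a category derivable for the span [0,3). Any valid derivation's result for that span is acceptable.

[0,7] S   >
  [0,3] S/NP   <
    [0,1] "today" : NP
    [1,3] (S/NP)\NP   <
      [1,2] "liked" : S
      [2,3] "in" : ((S/NP)\NP)\S
  [3,7] NP   <
    [3,6] NP\N   >
      [3,4] "saw" : (NP\N)/(N/S)
      [4,6] N/S   >B
        [4,5] "dog" : N/PP
        [5,6] "some" : PP/S
    [6,7] "map" : NP\(NP\N)

S/NP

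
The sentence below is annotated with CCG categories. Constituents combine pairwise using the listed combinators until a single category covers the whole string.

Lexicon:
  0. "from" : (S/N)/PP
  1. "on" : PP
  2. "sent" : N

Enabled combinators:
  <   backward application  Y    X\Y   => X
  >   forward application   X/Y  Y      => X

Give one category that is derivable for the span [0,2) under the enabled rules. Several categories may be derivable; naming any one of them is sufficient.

[0,3] S   >
  [0,2] S/N   >
    [0,1] "from" : (S/N)/PP
    [1,2] "on" : PP
  [2,3] "sent" : N

S/N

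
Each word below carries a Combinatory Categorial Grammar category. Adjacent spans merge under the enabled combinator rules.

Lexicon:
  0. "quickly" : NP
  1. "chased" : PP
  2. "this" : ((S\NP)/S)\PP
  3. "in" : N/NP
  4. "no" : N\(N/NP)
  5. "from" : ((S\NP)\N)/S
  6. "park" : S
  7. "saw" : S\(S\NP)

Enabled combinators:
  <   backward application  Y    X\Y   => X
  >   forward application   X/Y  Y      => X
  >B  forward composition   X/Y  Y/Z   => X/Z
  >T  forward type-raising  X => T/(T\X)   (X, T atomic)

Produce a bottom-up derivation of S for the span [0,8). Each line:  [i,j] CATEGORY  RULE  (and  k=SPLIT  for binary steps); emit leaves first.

[0,8] S   >
  [0,1] S/(S\NP)   >T
    [0,1] "quickly" : NP
  [1,8] S\NP   >
    [1,3] (S\NP)/S   <
      [1,2] "chased" : PP
      [2,3] "this" : ((S\NP)/S)\PP
    [3,8] S   <
      [3,7] S\NP   <
        [3,5] N   <
          [3,4] "in" : N/NP
          [4,5] "no" : N\(N/NP)
        [5,7] (S\NP)\N   >
          [5,6] "from" : ((S\NP)\N)/S
          [6,7] "park" : S
      [7,8] "saw" : S\(S\NP)

[0,1] NP  lex  "quickly"
[0,1] S/(S\NP)  >T
[1,2] PP  lex  "chased"
[2,3] ((S\NP)/S)\PP  lex  "this"
[1,3] (S\NP)/S  <  k=2
[3,4] N/NP  lex  "in"
[4,5] N\(N/NP)  lex  "no"
[3,5] N  <  k=4
[5,6] ((S\NP)\N)/S  lex  "from"
[6,7] S  lex  "park"
[5,7] (S\NP)\N  >  k=6
[3,7] S\NP  <  k=5
[7,8] S\(S\NP)  lex  "saw"
[3,8] S  <  k=7
[1,8] S\NP  >  k=3
[0,8] S  >  k=1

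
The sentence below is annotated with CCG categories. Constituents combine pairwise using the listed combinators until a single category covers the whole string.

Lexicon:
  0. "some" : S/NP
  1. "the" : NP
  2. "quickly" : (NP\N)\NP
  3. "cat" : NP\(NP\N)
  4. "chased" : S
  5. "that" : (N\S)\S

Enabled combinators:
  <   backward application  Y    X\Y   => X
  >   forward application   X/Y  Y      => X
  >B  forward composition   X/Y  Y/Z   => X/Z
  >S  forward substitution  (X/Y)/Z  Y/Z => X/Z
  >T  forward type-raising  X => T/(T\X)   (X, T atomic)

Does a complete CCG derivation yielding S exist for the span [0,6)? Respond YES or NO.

S/NP NP (NP\N)\NP NP\(NP\N) S (N\S)\S
CKY chart[0,6] = {N, N/(N\N), NP/(NP\N), PP/(PP\N), S/(S\N)}; S ∉ chart

NO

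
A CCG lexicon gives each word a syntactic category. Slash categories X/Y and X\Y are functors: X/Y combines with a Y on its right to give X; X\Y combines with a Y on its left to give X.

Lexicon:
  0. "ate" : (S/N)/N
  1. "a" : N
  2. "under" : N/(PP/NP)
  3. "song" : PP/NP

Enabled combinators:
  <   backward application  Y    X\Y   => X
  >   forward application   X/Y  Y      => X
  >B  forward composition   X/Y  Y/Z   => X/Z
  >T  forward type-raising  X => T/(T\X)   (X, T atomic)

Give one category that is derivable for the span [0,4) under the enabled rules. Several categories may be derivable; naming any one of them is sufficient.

[0,4] S   >
  [0,2] S/N   >
    [0,1] "ate" : (S/N)/N
    [1,2] "a" : N
  [2,4] N   >
    [2,3] "under" : N/(PP/NP)
    [3,4] "song" : PP/NP

S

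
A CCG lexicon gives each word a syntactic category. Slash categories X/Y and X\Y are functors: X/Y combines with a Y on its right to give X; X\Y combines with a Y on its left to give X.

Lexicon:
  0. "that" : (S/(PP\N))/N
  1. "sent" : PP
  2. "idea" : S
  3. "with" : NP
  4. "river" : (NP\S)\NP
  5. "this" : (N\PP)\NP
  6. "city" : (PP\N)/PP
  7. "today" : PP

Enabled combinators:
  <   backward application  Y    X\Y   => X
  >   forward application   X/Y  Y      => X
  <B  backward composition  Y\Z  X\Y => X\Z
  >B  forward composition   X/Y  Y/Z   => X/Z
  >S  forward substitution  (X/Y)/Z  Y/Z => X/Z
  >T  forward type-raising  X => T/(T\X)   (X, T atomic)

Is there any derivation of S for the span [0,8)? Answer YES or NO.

[0,8] S   >
  [0,7] S/PP   >B
    [0,6] S/(PP\N)   >
      [0,1] "that" : (S/(PP\N))/N
      [1,6] N   <
        [1,2] "sent" : PP
        [2,6] N\PP   <
          [2,5] NP   >
            [2,3] NP/(NP\S)   >T
              [2,3] "idea" : S
            [3,5] NP\S   <
              [3,4] "with" : NP
              [4,5] "river" : (NP\S)\NP
          [5,6] "this" : (N\PP)\NP
    [6,7] "city" : (PP\N)/PP
  [7,8] "today" : PP

YES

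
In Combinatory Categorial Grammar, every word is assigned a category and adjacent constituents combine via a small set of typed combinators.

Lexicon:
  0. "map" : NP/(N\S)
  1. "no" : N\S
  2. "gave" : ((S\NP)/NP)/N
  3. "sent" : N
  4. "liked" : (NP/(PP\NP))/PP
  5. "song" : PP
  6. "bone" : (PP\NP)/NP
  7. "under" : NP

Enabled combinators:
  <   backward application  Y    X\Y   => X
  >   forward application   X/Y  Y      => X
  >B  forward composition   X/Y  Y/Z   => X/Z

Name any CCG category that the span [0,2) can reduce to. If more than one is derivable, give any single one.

[0,8] S   <
  [0,2] NP   >
    [0,1] "map" : NP/(N\S)
    [1,2] "no" : N\S
  [2,8] S\NP   >
    [2,4] (S\NP)/NP   >
      [2,3] "gave" : ((S\NP)/NP)/N
      [3,4] "sent" : N
    [4,8] NP   >
      [4,6] NP/(PP\NP)   >
        [4,5] "liked" : (NP/(PP\NP))/PP
        [5,6] "song" : PP
      [6,8] PP\NP   >
        [6,7] "bone" : (PP\NP)/NP
        [7,8] "under" : NP

NP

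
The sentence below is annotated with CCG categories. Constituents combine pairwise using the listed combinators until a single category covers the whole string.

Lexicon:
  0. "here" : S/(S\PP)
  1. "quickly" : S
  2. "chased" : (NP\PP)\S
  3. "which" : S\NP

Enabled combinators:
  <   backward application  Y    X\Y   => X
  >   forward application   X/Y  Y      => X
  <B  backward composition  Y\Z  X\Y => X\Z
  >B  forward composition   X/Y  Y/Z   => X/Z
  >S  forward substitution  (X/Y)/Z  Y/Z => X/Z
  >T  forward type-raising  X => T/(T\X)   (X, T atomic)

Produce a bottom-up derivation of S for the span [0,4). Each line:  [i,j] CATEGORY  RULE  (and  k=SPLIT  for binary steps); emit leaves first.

[0,1] S/(S\PP)  lex  "here"
[1,2] S  lex  "quickly"
[2,3] (NP\PP)\S  lex  "chased"
[1,3] NP\PP  <  k=2
[3,4] S\NP  lex  "which"
[1,4] S\PP  <B  k=3
[0,4] S  >  k=1

[0,4] S   >
  [0,1] "here" : S/(S\PP)
  [1,4] S\PP   <B
    [1,3] NP\PP   <
      [1,2] "quickly" : S
      [2,3] "chased" : (NP\PP)\S
    [3,4] "which" : S\NP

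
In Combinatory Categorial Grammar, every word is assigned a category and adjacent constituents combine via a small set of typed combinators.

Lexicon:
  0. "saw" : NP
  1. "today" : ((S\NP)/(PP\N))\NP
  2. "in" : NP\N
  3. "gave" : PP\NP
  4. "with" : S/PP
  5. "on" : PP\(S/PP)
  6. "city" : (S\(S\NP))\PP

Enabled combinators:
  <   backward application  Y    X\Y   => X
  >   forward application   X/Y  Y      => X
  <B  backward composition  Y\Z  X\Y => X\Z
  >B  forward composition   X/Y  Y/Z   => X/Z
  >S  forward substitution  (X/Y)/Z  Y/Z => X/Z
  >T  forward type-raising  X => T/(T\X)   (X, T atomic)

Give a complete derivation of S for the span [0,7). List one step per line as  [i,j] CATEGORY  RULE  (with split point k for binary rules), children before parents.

[0,1] NP  lex  "saw"
[1,2] ((S\NP)/(PP\N))\NP  lex  "today"
[0,2] (S\NP)/(PP\N)  <  k=1
[2,3] NP\N  lex  "in"
[3,4] PP\NP  lex  "gave"
[2,4] PP\N  <B  k=3
[0,4] S\NP  >  k=2
[4,5] S/PP  lex  "with"
[5,6] PP\(S/PP)  lex  "on"
[4,6] PP  <  k=5
[6,7] (S\(S\NP))\PP  lex  "city"
[4,7] S\(S\NP)  <  k=6
[0,7] S  <  k=4

[0,7] S   <
  [0,4] S\NP   >
    [0,2] (S\NP)/(PP\N)   <
      [0,1] "saw" : NP
      [1,2] "today" : ((S\NP)/(PP\N))\NP
    [2,4] PP\N   <B
      [2,3] "in" : NP\N
      [3,4] "gave" : PP\NP
  [4,7] S\(S\NP)   <
    [4,6] PP   <
      [4,5] "with" : S/PP
      [5,6] "on" : PP\(S/PP)
    [6,7] "city" : (S\(S\NP))\PP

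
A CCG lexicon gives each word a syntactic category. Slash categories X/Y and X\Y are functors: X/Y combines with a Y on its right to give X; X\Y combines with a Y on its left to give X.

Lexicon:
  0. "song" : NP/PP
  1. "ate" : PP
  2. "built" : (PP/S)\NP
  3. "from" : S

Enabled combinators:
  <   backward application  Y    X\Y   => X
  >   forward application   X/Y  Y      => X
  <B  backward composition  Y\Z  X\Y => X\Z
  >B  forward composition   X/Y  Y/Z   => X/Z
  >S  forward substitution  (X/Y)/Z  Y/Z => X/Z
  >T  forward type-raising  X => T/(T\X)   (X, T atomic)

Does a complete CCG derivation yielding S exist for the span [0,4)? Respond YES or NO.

NO

NP/PP PP (PP/S)\NP S
CKY chart[0,4] = {N/(N\PP), NP/(NP\PP), PP, PP/(PP\PP), PP/(S\S), S/(S\PP)}; S ∉ chart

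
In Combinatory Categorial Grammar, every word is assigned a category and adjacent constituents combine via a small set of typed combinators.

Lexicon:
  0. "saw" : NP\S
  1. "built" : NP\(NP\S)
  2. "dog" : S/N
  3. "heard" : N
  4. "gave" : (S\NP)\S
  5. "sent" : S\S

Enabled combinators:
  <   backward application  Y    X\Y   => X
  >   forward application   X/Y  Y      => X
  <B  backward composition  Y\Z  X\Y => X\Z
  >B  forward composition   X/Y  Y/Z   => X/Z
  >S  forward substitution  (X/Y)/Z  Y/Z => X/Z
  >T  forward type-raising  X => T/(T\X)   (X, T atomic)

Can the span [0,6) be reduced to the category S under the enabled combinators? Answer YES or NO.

[0,6] S   <
  [0,2] NP   <
    [0,1] "saw" : NP\S
    [1,2] "built" : NP\(NP\S)
  [2,6] S\NP   <B
    [2,5] S\NP   <
      [2,4] S   >
        [2,3] "dog" : S/N
        [3,4] "heard" : N
      [4,5] "gave" : (S\NP)\S
    [5,6] "sent" : S\S

YES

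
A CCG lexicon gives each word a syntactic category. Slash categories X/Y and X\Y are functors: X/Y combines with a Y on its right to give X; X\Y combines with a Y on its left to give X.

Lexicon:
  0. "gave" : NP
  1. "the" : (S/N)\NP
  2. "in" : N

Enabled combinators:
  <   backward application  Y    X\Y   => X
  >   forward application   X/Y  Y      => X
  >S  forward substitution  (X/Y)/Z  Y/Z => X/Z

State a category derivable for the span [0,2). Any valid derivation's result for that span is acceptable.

[0,3] S   >
  [0,2] S/N   <
    [0,1] "gave" : NP
    [1,2] "the" : (S/N)\NP
  [2,3] "in" : N

S/N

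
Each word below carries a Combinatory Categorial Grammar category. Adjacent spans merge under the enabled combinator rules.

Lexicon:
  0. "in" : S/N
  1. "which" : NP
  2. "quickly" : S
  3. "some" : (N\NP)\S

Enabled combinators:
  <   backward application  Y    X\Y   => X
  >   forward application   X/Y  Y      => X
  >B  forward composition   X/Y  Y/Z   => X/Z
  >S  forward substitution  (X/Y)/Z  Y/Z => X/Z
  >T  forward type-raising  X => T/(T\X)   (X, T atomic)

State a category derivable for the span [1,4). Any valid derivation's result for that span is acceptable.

N

[0,4] S   >
  [0,1] "in" : S/N
  [1,4] N   >
    [1,2] N/(N\NP)   >T
      [1,2] "which" : NP
    [2,4] N\NP   <
      [2,3] "quickly" : S
      [3,4] "some" : (N\NP)\S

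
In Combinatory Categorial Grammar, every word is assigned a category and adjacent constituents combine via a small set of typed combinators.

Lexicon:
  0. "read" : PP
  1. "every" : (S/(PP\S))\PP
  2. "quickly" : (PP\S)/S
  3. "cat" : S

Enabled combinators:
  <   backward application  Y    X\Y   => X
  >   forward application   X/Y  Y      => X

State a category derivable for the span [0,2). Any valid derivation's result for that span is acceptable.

S/(PP\S)

[0,4] S   >
  [0,2] S/(PP\S)   <
    [0,1] "read" : PP
    [1,2] "every" : (S/(PP\S))\PP
  [2,4] PP\S   >
    [2,3] "quickly" : (PP\S)/S
    [3,4] "cat" : S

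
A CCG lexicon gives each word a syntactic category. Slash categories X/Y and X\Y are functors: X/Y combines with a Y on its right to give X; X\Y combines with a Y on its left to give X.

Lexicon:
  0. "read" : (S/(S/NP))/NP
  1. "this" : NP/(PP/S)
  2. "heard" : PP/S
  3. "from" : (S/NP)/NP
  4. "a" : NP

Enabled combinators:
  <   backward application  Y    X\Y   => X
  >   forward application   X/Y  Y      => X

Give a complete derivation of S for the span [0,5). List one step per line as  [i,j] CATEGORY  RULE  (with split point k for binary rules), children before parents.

[0,5] S   >
  [0,3] S/(S/NP)   >
    [0,1] "read" : (S/(S/NP))/NP
    [1,3] NP   >
      [1,2] "this" : NP/(PP/S)
      [2,3] "heard" : PP/S
  [3,5] S/NP   >
    [3,4] "from" : (S/NP)/NP
    [4,5] "a" : NP

[0,1] (S/(S/NP))/NP  lex  "read"
[1,2] NP/(PP/S)  lex  "this"
[2,3] PP/S  lex  "heard"
[1,3] NP  >  k=2
[0,3] S/(S/NP)  >  k=1
[3,4] (S/NP)/NP  lex  "from"
[4,5] NP  lex  "a"
[3,5] S/NP  >  k=4
[0,5] S  >  k=3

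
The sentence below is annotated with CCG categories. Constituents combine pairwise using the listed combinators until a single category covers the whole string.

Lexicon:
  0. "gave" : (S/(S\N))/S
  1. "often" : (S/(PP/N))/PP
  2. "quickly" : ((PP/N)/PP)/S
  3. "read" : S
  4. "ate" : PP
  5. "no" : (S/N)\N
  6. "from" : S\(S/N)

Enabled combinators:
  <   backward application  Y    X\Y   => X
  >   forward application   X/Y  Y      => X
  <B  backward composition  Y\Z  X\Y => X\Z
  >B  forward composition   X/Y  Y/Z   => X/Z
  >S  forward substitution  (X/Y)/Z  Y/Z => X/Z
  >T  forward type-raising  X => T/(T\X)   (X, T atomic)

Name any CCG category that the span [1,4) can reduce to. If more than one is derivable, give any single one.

S/PP

[0,7] S   >
  [0,5] S/(S\N)   >
    [0,1] "gave" : (S/(S\N))/S
    [1,5] S   >
      [1,4] S/PP   >S
        [1,2] "often" : (S/(PP/N))/PP
        [2,4] (PP/N)/PP   >
          [2,3] "quickly" : ((PP/N)/PP)/S
          [3,4] "read" : S
      [4,5] "ate" : PP
  [5,7] S\N   <B
    [5,6] "no" : (S/N)\N
    [6,7] "from" : S\(S/N)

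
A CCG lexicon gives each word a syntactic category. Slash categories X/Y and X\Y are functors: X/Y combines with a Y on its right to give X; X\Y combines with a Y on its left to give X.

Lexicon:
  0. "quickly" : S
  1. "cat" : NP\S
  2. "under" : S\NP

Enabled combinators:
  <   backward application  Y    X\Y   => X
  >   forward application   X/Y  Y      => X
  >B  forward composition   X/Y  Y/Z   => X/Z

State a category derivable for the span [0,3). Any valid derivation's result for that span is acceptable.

S

[0,3] S   <
  [0,2] NP   <
    [0,1] "quickly" : S
    [1,2] "cat" : NP\S
  [2,3] "under" : S\NP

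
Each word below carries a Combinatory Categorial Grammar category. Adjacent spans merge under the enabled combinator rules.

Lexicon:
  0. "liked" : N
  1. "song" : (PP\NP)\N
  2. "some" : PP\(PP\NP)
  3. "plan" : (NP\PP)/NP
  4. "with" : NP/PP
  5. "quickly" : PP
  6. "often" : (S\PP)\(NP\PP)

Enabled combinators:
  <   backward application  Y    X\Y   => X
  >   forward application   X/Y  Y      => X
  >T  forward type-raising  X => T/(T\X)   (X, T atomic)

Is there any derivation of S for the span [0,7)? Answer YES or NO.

[0,7] S   <
  [0,3] PP   <
    [0,2] PP\NP   <
      [0,1] "liked" : N
      [1,2] "song" : (PP\NP)\N
    [2,3] "some" : PP\(PP\NP)
  [3,7] S\PP   <
    [3,6] NP\PP   >
      [3,4] "plan" : (NP\PP)/NP
      [4,6] NP   >
        [4,5] "with" : NP/PP
        [5,6] "quickly" : PP
    [6,7] "often" : (S\PP)\(NP\PP)

YES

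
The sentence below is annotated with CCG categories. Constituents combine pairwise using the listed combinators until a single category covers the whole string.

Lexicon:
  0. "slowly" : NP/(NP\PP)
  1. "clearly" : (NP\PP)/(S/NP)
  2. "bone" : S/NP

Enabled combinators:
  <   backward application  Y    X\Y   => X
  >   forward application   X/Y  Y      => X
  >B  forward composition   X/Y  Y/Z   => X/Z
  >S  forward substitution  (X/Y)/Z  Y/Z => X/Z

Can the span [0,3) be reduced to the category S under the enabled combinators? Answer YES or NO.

NO

NP/(NP\PP) (NP\PP)/(S/NP) S/NP
CKY chart[0,3] = {NP}; S ∉ chart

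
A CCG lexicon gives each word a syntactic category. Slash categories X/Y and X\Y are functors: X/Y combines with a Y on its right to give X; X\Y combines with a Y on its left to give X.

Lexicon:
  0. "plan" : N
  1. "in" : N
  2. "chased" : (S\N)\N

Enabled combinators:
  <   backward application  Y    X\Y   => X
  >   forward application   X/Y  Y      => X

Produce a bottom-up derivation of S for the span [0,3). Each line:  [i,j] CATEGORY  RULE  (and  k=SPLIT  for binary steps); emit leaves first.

[0,3] S   <
  [0,1] "plan" : N
  [1,3] S\N   <
    [1,2] "in" : N
    [2,3] "chased" : (S\N)\N

[0,1] N  lex  "plan"
[1,2] N  lex  "in"
[2,3] (S\N)\N  lex  "chased"
[1,3] S\N  <  k=2
[0,3] S  <  k=1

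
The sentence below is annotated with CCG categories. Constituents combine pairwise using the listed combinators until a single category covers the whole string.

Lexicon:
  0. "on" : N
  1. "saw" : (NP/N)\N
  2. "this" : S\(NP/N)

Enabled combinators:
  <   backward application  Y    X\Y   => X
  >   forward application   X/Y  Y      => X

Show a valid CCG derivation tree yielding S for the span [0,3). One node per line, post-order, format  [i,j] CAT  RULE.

[0,1] N  lex  "on"
[1,2] (NP/N)\N  lex  "saw"
[0,2] NP/N  <  k=1
[2,3] S\(NP/N)  lex  "this"
[0,3] S  <  k=2

[0,3] S   <
  [0,2] NP/N   <
    [0,1] "on" : N
    [1,2] "saw" : (NP/N)\N
  [2,3] "this" : S\(NP/N)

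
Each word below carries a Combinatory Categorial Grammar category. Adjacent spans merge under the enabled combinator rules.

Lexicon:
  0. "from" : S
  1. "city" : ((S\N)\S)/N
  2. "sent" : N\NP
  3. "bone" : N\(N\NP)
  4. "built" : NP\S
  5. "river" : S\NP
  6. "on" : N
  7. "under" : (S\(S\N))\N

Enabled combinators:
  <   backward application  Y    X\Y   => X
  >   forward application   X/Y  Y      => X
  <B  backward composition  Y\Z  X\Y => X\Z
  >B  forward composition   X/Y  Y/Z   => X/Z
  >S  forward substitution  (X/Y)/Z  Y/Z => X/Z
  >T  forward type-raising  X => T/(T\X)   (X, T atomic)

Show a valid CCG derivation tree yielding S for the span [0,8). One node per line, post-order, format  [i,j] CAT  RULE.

[0,8] S   <
  [0,6] S\N   <B
    [0,5] NP\N   <B
      [0,4] S\N   <
        [0,1] "from" : S
        [1,4] (S\N)\S   >
          [1,2] "city" : ((S\N)\S)/N
          [2,4] N   <
            [2,3] "sent" : N\NP
            [3,4] "bone" : N\(N\NP)
      [4,5] "built" : NP\S
    [5,6] "river" : S\NP
  [6,8] S\(S\N)   <
    [6,7] "on" : N
    [7,8] "under" : (S\(S\N))\N

[0,1] S  lex  "from"
[1,2] ((S\N)\S)/N  lex  "city"
[2,3] N\NP  lex  "sent"
[3,4] N\(N\NP)  lex  "bone"
[2,4] N  <  k=3
[1,4] (S\N)\S  >  k=2
[0,4] S\N  <  k=1
[4,5] NP\S  lex  "built"
[0,5] NP\N  <B  k=4
[5,6] S\NP  lex  "river"
[0,6] S\N  <B  k=5
[6,7] N  lex  "on"
[7,8] (S\(S\N))\N  lex  "under"
[6,8] S\(S\N)  <  k=7
[0,8] S  <  k=6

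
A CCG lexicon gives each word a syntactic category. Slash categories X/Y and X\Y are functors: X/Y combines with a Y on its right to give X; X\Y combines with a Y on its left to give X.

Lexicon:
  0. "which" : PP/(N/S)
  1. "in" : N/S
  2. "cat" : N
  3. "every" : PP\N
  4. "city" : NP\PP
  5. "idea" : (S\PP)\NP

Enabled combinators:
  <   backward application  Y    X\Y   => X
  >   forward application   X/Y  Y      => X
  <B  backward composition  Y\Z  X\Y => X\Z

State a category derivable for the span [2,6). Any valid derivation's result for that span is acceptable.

S\PP

[0,6] S   <
  [0,2] PP   >
    [0,1] "which" : PP/(N/S)
    [1,2] "in" : N/S
  [2,6] S\PP   <
    [2,5] NP   <
      [2,3] "cat" : N
      [3,5] NP\N   <B
        [3,4] "every" : PP\N
        [4,5] "city" : NP\PP
    [5,6] "idea" : (S\PP)\NP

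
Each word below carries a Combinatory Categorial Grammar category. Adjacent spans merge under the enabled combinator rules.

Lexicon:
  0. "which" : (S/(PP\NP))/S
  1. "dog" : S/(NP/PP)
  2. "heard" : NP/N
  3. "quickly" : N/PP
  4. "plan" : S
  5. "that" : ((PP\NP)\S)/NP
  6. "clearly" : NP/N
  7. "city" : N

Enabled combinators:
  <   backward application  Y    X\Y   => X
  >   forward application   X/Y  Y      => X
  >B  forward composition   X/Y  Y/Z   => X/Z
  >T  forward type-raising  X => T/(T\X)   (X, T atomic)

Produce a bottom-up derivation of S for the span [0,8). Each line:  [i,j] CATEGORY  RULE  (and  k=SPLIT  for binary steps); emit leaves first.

[0,8] S   >
  [0,4] S/(PP\NP)   >
    [0,1] "which" : (S/(PP\NP))/S
    [1,4] S   >
      [1,2] "dog" : S/(NP/PP)
      [2,4] NP/PP   >B
        [2,3] "heard" : NP/N
        [3,4] "quickly" : N/PP
  [4,8] PP\NP   <
    [4,5] "plan" : S
    [5,8] (PP\NP)\S   >
      [5,6] "that" : ((PP\NP)\S)/NP
      [6,8] NP   >
        [6,7] "clearly" : NP/N
        [7,8] "city" : N

[0,1] (S/(PP\NP))/S  lex  "which"
[1,2] S/(NP/PP)  lex  "dog"
[2,3] NP/N  lex  "heard"
[3,4] N/PP  lex  "quickly"
[2,4] NP/PP  >B  k=3
[1,4] S  >  k=2
[0,4] S/(PP\NP)  >  k=1
[4,5] S  lex  "plan"
[5,6] ((PP\NP)\S)/NP  lex  "that"
[6,7] NP/N  lex  "clearly"
[7,8] N  lex  "city"
[6,8] NP  >  k=7
[5,8] (PP\NP)\S  >  k=6
[4,8] PP\NP  <  k=5
[0,8] S  >  k=4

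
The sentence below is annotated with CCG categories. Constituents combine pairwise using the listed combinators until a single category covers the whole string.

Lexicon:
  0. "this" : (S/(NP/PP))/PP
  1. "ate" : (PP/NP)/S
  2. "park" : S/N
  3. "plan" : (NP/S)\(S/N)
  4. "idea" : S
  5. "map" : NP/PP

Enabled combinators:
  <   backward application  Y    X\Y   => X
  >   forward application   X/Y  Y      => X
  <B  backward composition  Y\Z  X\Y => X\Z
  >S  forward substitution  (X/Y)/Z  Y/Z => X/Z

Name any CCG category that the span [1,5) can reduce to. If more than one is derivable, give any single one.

[0,6] S   >
  [0,5] S/(NP/PP)   >
    [0,1] "this" : (S/(NP/PP))/PP
    [1,5] PP   >
      [1,4] PP/S   >S
        [1,2] "ate" : (PP/NP)/S
        [2,4] NP/S   <
          [2,3] "park" : S/N
          [3,4] "plan" : (NP/S)\(S/N)
      [4,5] "idea" : S
  [5,6] "map" : NP/PP

PP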